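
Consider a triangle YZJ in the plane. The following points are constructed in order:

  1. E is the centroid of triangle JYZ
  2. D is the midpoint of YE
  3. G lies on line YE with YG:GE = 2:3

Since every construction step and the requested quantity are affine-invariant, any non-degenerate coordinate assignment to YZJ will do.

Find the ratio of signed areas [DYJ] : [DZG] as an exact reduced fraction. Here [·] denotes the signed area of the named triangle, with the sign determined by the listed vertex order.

Assign Y = (0, 0), Z = (1, 0), J = (0, 1) — the answer is frame-independent, so this choice is without loss of generality.
1. E is the centroid of triangle JYZ ⇒ E = (1/3, 1/3)
2. D is the midpoint of YE ⇒ D = (1/6, 1/6)
3. G lies on line YE with YG:GE = 2:3 ⇒ G = (2/15, 2/15)
2·[DYJ] = -1/6, 2·[DZG] = -1/30
[DYJ]:[DZG] = -1/6:-1/30 = 5

[DYJ]:[DZG] = 5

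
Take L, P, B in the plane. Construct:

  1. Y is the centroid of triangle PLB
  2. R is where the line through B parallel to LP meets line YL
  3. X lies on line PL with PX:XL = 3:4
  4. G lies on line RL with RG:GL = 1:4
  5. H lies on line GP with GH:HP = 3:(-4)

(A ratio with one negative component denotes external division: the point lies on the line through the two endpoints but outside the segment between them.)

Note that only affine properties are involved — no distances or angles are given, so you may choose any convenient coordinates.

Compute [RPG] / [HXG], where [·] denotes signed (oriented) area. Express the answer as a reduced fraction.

Assign L = (0, 0), P = (1, 0), B = (0, 1) — the answer is frame-independent, so this choice is without loss of generality.
1. Y is the centroid of triangle PLB ⇒ Y = (1/3, 1/3)
2. R is where the line through B parallel to LP meets line YL ⇒ R = (1, 1)
3. X lies on line PL with PX:XL = 3:4 ⇒ X = (4/7, 0)
4. G lies on line RL with RG:GL = 1:4 ⇒ G = (4/5, 4/5)
5. H lies on line GP with GH:HP = 3:(-4) ⇒ H = (1/5, 16/5)
2·[RPG] = -1/5, 2·[HXG] = 36/35
[RPG]:[HXG] = -1/5:36/35 = -7/36

[RPG]:[HXG] = -7/36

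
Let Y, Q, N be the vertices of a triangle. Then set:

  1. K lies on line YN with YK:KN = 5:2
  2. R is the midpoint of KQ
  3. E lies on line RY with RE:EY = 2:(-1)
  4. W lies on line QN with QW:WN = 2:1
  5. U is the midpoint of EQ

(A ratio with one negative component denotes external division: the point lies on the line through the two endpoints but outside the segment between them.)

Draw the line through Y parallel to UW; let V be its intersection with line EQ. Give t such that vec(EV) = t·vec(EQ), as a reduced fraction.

Assign Y = (0, 0), Q = (1, 0), N = (0, 1) — the answer is frame-independent, so this choice is without loss of generality.
1. K lies on line YN with YK:KN = 5:2 ⇒ K = (0, 5/7)
2. R is the midpoint of KQ ⇒ R = (1/2, 5/14)
3. E lies on line RY with RE:EY = 2:(-1) ⇒ E = (-1/2, -5/14)
4. W lies on line QN with QW:WN = 2:1 ⇒ W = (1/3, 2/3)
5. U is the midpoint of EQ ⇒ U = (1/4, -5/28)
through Y parallel to UW: direction (1/12, 71/84); meets EQ at V = (-5/208, -355/1456)
V = E + t·(Q−E) with t = 33/104

t = 33/104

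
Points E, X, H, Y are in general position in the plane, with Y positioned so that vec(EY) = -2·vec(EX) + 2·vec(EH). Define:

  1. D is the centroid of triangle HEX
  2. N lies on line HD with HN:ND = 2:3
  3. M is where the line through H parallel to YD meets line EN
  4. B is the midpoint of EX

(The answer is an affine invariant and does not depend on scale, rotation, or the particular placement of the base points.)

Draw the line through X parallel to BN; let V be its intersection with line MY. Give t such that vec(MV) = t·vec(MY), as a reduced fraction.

t = -23/93

Assign E = (0, 0), X = (1, 0), H = (0, 1), Y = (-2, 2) — the answer is frame-independent, so this choice is without loss of generality.
1. D is the centroid of triangle HEX ⇒ D = (1/3, 1/3)
2. N lies on line HD with HN:ND = 2:3 ⇒ N = (2/15, 11/15)
3. M is where the line through H parallel to YD meets line EN ⇒ M = (14/87, 77/87)
4. B is the midpoint of EX ⇒ B = (1/2, 0)
through X parallel to BN: direction (-11/30, 11/15); meets MY at V = (194/279, 170/279)
V = M + t·(Y−M) with t = -23/93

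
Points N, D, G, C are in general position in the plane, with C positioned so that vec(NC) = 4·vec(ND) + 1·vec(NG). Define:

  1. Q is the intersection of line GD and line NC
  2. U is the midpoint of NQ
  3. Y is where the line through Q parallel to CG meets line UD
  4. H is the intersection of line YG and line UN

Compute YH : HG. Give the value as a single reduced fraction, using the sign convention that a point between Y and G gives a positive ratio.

YH:HG = -1/4

Assign N = (0, 0), D = (1, 0), G = (0, 1), C = (4, 1) — the answer is frame-independent, so this choice is without loss of generality.
1. Q is the intersection of line GD and line NC ⇒ Q = (4/5, 1/5)
2. U is the midpoint of NQ ⇒ U = (2/5, 1/10)
3. Y is where the line through Q parallel to CG meets line UD ⇒ Y = (-1/5, 1/5)
4. H is the intersection of line YG and line UN ⇒ H = (-4/15, -1/15)
H = Y + t·(G−Y) with t = -1/3, so YH:HG = t:(1−t) = -1/3:4/3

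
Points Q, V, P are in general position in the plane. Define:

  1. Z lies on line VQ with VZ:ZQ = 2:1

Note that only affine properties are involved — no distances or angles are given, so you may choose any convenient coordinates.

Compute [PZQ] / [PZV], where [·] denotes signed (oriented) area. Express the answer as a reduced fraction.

Assign Q = (0, 0), V = (1, 0), P = (0, 1) — the answer is frame-independent, so this choice is without loss of generality.
1. Z lies on line VQ with VZ:ZQ = 2:1 ⇒ Z = (1/3, 0)
2·[PZQ] = -1/3, 2·[PZV] = 2/3
[PZQ]:[PZV] = -1/3:2/3 = -1/2

[PZQ]:[PZV] = -1/2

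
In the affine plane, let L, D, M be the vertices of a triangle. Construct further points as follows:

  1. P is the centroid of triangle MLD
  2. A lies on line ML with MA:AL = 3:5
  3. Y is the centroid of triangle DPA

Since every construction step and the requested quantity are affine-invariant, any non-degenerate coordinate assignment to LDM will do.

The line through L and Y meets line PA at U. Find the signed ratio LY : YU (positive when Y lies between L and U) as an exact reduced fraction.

Set L = (0, 0), D = (1, 0), M = (0, 1); any affine frame gives the same invariant.
1. P is the centroid of triangle MLD ⇒ P = (1/3, 1/3)
2. A lies on line ML with MA:AL = 3:5 ⇒ A = (0, 5/8)
3. Y is the centroid of triangle DPA ⇒ Y = (4/9, 23/72)
line LY meets PA at U = (20/51, 115/408)
Y = L + t·(U−L) with t = 17/15, so LY:YU = 17/15:-2/15

LY:YU = -17/2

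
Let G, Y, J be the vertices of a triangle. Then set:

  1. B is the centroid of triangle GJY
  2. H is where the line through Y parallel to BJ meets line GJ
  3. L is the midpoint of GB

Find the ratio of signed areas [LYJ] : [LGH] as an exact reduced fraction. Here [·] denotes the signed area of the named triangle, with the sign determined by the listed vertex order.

Set G = (0, 0), Y = (1, 0), J = (0, 1); any affine frame gives the same invariant.
1. B is the centroid of triangle GJY ⇒ B = (1/3, 1/3)
2. H is where the line through Y parallel to BJ meets line GJ ⇒ H = (0, 2)
3. L is the midpoint of GB ⇒ L = (1/6, 1/6)
2·[LYJ] = 2/3, 2·[LGH] = -1/3
[LYJ]:[LGH] = 2/3:-1/3 = -2

[LYJ]:[LGH] = -2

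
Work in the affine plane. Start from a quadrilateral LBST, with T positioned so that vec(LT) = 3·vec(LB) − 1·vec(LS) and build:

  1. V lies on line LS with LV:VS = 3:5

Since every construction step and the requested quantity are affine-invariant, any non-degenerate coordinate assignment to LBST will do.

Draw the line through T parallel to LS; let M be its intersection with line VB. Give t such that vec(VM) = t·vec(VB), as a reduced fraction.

t = 3

Work in coordinates with L = (0, 0), B = (1, 0), S = (0, 1), T = (3, -1).
1. V lies on line LS with LV:VS = 3:5 ⇒ V = (0, 3/8)
through T parallel to LS: direction (0, 1); meets VB at M = (3, -3/4)
M = V + t·(B−V) with t = 3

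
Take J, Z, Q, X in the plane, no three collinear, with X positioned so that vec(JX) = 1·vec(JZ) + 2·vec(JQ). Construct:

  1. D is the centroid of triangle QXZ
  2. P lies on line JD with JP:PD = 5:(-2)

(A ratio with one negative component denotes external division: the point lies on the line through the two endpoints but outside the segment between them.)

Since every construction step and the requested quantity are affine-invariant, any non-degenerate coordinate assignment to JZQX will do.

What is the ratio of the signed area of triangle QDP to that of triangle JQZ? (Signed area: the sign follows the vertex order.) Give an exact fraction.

Work in coordinates with J = (0, 0), Z = (1, 0), Q = (0, 1), X = (1, 2).
1. D is the centroid of triangle QXZ ⇒ D = (2/3, 1)
2. P lies on line JD with JP:PD = 5:(-2) ⇒ P = (10/9, 5/3)
2·[QDP] = 4/9, 2·[JQZ] = -1
[QDP]:[JQZ] = 4/9:-1 = -4/9

[QDP]:[JQZ] = -4/9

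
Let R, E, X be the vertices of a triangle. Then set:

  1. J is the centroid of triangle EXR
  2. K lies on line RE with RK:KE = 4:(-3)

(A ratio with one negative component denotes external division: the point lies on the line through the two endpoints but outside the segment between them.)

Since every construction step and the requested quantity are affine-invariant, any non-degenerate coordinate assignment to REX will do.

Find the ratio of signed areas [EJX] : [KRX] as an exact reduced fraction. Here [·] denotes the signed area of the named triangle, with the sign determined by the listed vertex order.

Work in coordinates with R = (0, 0), E = (1, 0), X = (0, 1).
1. J is the centroid of triangle EXR ⇒ J = (1/3, 1/3)
2. K lies on line RE with RK:KE = 4:(-3) ⇒ K = (4, 0)
2·[EJX] = -1/3, 2·[KRX] = -4
[EJX]:[KRX] = -1/3:-4 = 1/12

[EJX]:[KRX] = 1/12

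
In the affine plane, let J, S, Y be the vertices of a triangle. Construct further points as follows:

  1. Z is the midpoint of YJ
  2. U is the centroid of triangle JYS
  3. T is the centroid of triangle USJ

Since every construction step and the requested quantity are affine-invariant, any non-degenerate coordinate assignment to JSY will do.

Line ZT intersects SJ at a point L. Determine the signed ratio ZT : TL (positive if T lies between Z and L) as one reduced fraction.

Set J = (0, 0), S = (1, 0), Y = (0, 1); any affine frame gives the same invariant.
1. Z is the midpoint of YJ ⇒ Z = (0, 1/2)
2. U is the centroid of triangle JYS ⇒ U = (1/3, 1/3)
3. T is the centroid of triangle USJ ⇒ T = (4/9, 1/9)
line ZT meets SJ at L = (4/7, 0)
T = Z + t·(L−Z) with t = 7/9, so ZT:TL = 7/9:2/9

ZT:TL = 7/2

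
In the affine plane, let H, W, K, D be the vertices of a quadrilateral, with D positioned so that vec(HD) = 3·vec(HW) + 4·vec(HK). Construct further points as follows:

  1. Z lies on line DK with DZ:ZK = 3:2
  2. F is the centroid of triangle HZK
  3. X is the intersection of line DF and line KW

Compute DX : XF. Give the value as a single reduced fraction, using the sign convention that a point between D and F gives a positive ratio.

Choose coordinates H = (0, 0), W = (1, 0), K = (0, 1), D = (3, 4).
1. Z lies on line DK with DZ:ZK = 3:2 ⇒ Z = (6/5, 11/5)
2. F is the centroid of triangle HZK ⇒ F = (2/5, 16/15)
3. X is the intersection of line DF and line KW ⇒ X = (15/83, 68/83)
X = D + t·(F−D) with t = 90/83, so DX:XF = t:(1−t) = 90/83:-7/83

DX:XF = -90/7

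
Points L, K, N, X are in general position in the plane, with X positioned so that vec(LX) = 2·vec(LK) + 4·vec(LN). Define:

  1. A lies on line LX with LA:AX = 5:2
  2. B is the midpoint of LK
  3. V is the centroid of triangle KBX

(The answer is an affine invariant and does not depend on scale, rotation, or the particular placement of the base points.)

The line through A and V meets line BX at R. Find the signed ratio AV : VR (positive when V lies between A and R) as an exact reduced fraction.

Work in coordinates with L = (0, 0), K = (1, 0), N = (0, 1), X = (2, 4).
1. A lies on line LX with LA:AX = 5:2 ⇒ A = (10/7, 20/7)
2. B is the midpoint of LK ⇒ B = (1/2, 0)
3. V is the centroid of triangle KBX ⇒ V = (7/6, 4/3)
line AV meets BX at R = (17/13, 28/13)
V = A + t·(R−A) with t = 13/6, so AV:VR = 13/6:-7/6

AV:VR = -13/7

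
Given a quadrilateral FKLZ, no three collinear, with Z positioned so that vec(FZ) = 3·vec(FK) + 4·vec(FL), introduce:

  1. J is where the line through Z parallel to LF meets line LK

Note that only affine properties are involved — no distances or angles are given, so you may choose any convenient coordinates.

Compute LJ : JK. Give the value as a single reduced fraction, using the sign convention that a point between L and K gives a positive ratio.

Assign F = (0, 0), K = (1, 0), L = (0, 1), Z = (3, 4) — the answer is frame-independent, so this choice is without loss of generality.
1. J is where the line through Z parallel to LF meets line LK ⇒ J = (3, -2)
J = L + t·(K−L) with t = 3, so LJ:JK = t:(1−t) = 3:-2

LJ:JK = -3/2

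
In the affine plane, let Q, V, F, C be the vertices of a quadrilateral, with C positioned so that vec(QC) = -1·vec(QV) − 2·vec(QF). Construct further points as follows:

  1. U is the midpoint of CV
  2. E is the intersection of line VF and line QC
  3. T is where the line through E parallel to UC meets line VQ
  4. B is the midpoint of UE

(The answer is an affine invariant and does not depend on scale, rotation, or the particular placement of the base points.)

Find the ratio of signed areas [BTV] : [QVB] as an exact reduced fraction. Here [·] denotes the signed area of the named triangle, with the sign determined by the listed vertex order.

[BTV]:[QVB] = 4/3

Choose coordinates Q = (0, 0), V = (1, 0), F = (0, 1), C = (-1, -2).
1. U is the midpoint of CV ⇒ U = (0, -1)
2. E is the intersection of line VF and line QC ⇒ E = (1/3, 2/3)
3. T is where the line through E parallel to UC meets line VQ ⇒ T = (-1/3, 0)
4. B is the midpoint of UE ⇒ B = (1/6, -1/6)
2·[BTV] = -2/9, 2·[QVB] = -1/6
[BTV]:[QVB] = -2/9:-1/6 = 4/3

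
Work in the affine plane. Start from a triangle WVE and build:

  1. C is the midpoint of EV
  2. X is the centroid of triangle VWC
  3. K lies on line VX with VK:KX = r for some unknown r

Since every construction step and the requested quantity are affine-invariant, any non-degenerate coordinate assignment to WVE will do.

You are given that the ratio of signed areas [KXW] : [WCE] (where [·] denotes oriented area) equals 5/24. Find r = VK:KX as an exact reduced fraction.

Set W = (0, 0), V = (1, 0), E = (0, 1); any affine frame gives the same invariant.
1. C is the midpoint of EV ⇒ C = (1/2, 1/2)
2. X is the centroid of triangle VWC ⇒ X = (1/2, 1/6)
3. With VK:KX = r, write λ = r/(r+1) so K = V + λ·(X−V); K is affine-linear in λ
Every point depending on K is an affine combination of K and λ-independent points, so each such coordinate is linear in λ; the λ² term in each signed area is a multiple of (X−V)×(X−V) = 0, so 2·[KXW] and 2·[WCE] are each linear in λ. Evaluating at λ=0 and λ=1:
  2·[KXW] = -1/6·λ + 1/6,   2·[WCE] = 1/2
So [KXW]:[WCE] = (-1/6·λ + 1/6) / (1/2). Setting this equal to 5/24:
  -1/6·λ + 1/6 = 5/24·(1/2)  ⇒  λ = 3/8
Then r = λ/(1−λ) = (3/8)/(5/8) = 3/5. Check: with r = 3/5, K = (13/16, 1/16) and [KXW]:[WCE] = 5/24 as required.

r = 3/5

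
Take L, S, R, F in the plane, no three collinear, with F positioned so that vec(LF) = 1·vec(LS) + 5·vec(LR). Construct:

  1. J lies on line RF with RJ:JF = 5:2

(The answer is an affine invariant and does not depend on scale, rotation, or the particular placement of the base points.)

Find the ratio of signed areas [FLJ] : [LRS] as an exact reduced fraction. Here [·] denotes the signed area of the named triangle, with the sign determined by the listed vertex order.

Work in coordinates with L = (0, 0), S = (1, 0), R = (0, 1), F = (1, 5).
1. J lies on line RF with RJ:JF = 5:2 ⇒ J = (5/7, 27/7)
2·[FLJ] = -2/7, 2·[LRS] = -1
[FLJ]:[LRS] = -2/7:-1 = 2/7

[FLJ]:[LRS] = 2/7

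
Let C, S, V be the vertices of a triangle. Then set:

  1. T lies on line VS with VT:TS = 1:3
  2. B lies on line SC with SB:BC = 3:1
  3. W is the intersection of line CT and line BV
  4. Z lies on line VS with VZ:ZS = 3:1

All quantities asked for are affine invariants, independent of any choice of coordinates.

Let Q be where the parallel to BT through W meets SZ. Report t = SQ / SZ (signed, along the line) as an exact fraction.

t = 24/7

Work in coordinates with C = (0, 0), S = (1, 0), V = (0, 1).
1. T lies on line VS with VT:TS = 1:3 ⇒ T = (1/4, 3/4)
2. B lies on line SC with SB:BC = 3:1 ⇒ B = (1/4, 0)
3. W is the intersection of line CT and line BV ⇒ W = (1/7, 3/7)
4. Z lies on line VS with VZ:ZS = 3:1 ⇒ Z = (3/4, 1/4)
through W parallel to BT: direction (0, 3/4); meets SZ at Q = (1/7, 6/7)
Q = S + t·(Z−S) with t = 24/7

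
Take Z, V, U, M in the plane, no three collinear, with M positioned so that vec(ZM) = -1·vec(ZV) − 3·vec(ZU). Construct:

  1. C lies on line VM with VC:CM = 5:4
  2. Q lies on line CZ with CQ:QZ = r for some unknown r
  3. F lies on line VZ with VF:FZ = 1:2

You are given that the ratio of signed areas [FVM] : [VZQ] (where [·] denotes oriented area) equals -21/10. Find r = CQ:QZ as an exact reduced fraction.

r = 5/2

Set Z = (0, 0), V = (1, 0), U = (0, 1), M = (-1, -3); any affine frame gives the same invariant.
1. C lies on line VM with VC:CM = 5:4 ⇒ C = (-1/9, -5/3)
2. With CQ:QZ = r, write λ = r/(r+1) so Q = C + λ·(Z−C); Q is affine-linear in λ
3. F lies on line VZ with VF:FZ = 1:2 ⇒ F = (2/3, 0)
Every point depending on Q is an affine combination of Q and λ-independent points, so each such coordinate is linear in λ; the λ² term in each signed area is a multiple of (Z−C)×(Z−C) = 0, so 2·[FVM] and 2·[VZQ] are each linear in λ. Evaluating at λ=0 and λ=1:
  2·[FVM] = -1,   2·[VZQ] = -5/3·λ + 5/3
So [FVM]:[VZQ] = (-1) / (-5/3·λ + 5/3). Setting this equal to -21/10:
  -1 = -21/10·(-5/3·λ + 5/3)  ⇒  λ = 5/7
Then r = λ/(1−λ) = (5/7)/(2/7) = 5/2. Check: with r = 5/2, Q = (-2/63, -10/21) and [FVM]:[VZQ] = -21/10 as required.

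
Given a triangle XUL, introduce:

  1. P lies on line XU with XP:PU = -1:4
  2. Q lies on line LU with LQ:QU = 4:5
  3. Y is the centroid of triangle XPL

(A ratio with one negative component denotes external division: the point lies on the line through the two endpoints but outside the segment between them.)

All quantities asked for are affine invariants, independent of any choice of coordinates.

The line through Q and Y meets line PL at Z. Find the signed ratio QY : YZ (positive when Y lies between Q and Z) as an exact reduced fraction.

QY:YZ = 13/3

Assign X = (0, 0), U = (1, 0), L = (0, 1) — the answer is frame-independent, so this choice is without loss of generality.
1. P lies on line XU with XP:PU = -1:4 ⇒ P = (-1/3, 0)
2. Q lies on line LU with LQ:QU = 4:5 ⇒ Q = (4/9, 5/9)
3. Y is the centroid of triangle XPL ⇒ Y = (-1/9, 1/3)
line QY meets PL at Z = (-28/117, 11/39)
Y = Q + t·(Z−Q) with t = 13/16, so QY:YZ = 13/16:3/16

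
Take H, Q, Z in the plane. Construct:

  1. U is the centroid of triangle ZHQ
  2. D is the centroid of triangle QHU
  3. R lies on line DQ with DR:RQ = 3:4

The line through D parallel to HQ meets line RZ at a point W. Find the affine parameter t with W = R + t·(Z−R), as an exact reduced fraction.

t = 3/59

Choose coordinates H = (0, 0), Q = (1, 0), Z = (0, 1).
1. U is the centroid of triangle ZHQ ⇒ U = (1/3, 1/3)
2. D is the centroid of triangle QHU ⇒ D = (4/9, 1/9)
3. R lies on line DQ with DR:RQ = 3:4 ⇒ R = (43/63, 4/63)
through D parallel to HQ: direction (1, 0); meets RZ at W = (344/531, 1/9)
W = R + t·(Z−R) with t = 3/59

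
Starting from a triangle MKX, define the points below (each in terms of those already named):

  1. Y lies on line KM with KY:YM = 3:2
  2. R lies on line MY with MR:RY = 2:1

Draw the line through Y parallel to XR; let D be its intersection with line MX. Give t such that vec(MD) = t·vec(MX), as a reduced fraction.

Assign M = (0, 0), K = (1, 0), X = (0, 1) — the answer is frame-independent, so this choice is without loss of generality.
1. Y lies on line KM with KY:YM = 3:2 ⇒ Y = (2/5, 0)
2. R lies on line MY with MR:RY = 2:1 ⇒ R = (4/15, 0)
through Y parallel to XR: direction (4/15, -1); meets MX at D = (0, 3/2)
D = M + t·(X−M) with t = 3/2

t = 3/2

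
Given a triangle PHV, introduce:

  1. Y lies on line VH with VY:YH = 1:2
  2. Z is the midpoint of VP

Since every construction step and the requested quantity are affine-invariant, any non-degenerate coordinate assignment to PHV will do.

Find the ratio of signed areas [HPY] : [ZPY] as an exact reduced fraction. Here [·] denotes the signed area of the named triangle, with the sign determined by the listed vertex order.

Work in coordinates with P = (0, 0), H = (1, 0), V = (0, 1).
1. Y lies on line VH with VY:YH = 1:2 ⇒ Y = (1/3, 2/3)
2. Z is the midpoint of VP ⇒ Z = (0, 1/2)
2·[HPY] = -2/3, 2·[ZPY] = 1/6
[HPY]:[ZPY] = -2/3:1/6 = -4

[HPY]:[ZPY] = -4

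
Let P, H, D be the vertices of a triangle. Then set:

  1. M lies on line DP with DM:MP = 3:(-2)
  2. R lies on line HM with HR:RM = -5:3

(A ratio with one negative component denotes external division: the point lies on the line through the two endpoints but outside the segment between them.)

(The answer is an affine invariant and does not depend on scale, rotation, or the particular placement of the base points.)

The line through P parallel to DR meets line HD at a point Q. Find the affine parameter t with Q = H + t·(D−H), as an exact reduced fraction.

t = 4/5

Set P = (0, 0), H = (1, 0), D = (0, 1); any affine frame gives the same invariant.
1. M lies on line DP with DM:MP = 3:(-2) ⇒ M = (0, -2)
2. R lies on line HM with HR:RM = -5:3 ⇒ R = (-3/2, -5)
through P parallel to DR: direction (-3/2, -6); meets HD at Q = (1/5, 4/5)
Q = H + t·(D−H) with t = 4/5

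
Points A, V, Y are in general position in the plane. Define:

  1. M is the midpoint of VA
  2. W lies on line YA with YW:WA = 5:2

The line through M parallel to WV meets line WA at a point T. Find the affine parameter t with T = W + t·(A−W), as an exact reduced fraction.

t = 1/2

Set A = (0, 0), V = (1, 0), Y = (0, 1); any affine frame gives the same invariant.
1. M is the midpoint of VA ⇒ M = (1/2, 0)
2. W lies on line YA with YW:WA = 5:2 ⇒ W = (0, 2/7)
through M parallel to WV: direction (1, -2/7); meets WA at T = (0, 1/7)
T = W + t·(A−W) with t = 1/2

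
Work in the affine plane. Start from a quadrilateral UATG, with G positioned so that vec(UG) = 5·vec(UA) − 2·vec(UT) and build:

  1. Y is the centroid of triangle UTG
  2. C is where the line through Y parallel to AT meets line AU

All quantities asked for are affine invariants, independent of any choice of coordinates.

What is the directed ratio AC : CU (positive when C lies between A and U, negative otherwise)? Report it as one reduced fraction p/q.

Choose coordinates U = (0, 0), A = (1, 0), T = (0, 1), G = (5, -2).
1. Y is the centroid of triangle UTG ⇒ Y = (5/3, -1/3)
2. C is where the line through Y parallel to AT meets line AU ⇒ C = (4/3, 0)
C = A + t·(U−A) with t = -1/3, so AC:CU = t:(1−t) = -1/3:4/3

AC:CU = -1/4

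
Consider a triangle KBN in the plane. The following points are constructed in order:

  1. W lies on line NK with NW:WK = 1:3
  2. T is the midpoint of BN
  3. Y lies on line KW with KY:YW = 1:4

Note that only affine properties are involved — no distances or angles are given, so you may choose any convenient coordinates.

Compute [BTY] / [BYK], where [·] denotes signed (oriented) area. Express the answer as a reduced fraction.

[BTY]:[BYK] = 17/6

Set K = (0, 0), B = (1, 0), N = (0, 1); any affine frame gives the same invariant.
1. W lies on line NK with NW:WK = 1:3 ⇒ W = (0, 3/4)
2. T is the midpoint of BN ⇒ T = (1/2, 1/2)
3. Y lies on line KW with KY:YW = 1:4 ⇒ Y = (0, 3/20)
2·[BTY] = 17/40, 2·[BYK] = 3/20
[BTY]:[BYK] = 17/40:3/20 = 17/6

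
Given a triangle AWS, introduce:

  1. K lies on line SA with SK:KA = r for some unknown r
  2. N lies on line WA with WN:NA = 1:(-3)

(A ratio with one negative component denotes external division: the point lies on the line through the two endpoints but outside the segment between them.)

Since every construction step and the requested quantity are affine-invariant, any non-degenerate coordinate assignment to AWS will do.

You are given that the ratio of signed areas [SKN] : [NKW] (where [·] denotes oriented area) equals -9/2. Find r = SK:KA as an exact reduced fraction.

Assign A = (0, 0), W = (1, 0), S = (0, 1) — the answer is frame-independent, so this choice is without loss of generality.
1. With SK:KA = r, write λ = r/(r+1) so K = S + λ·(A−S); K is affine-linear in λ
2. N lies on line WA with WN:NA = 1:(-3) ⇒ N = (3/2, 0)
Every point depending on K is an affine combination of K and λ-independent points, so each such coordinate is linear in λ; the λ² term in each signed area is a multiple of (A−S)×(A−S) = 0, so 2·[SKN] and 2·[NKW] are each linear in λ. Evaluating at λ=0 and λ=1:
  2·[SKN] = 3/2·λ,   2·[NKW] = -1/2·λ + 1/2
So [SKN]:[NKW] = (3/2·λ) / (-1/2·λ + 1/2). Setting this equal to -9/2:
  3/2·λ = -9/2·(-1/2·λ + 1/2)  ⇒  λ = 3
Then r = λ/(1−λ) = (3)/(-2) = -3/2. Check: with r = -3/2, K = (0, -2) and [SKN]:[NKW] = -9/2 as required.

r = -3/2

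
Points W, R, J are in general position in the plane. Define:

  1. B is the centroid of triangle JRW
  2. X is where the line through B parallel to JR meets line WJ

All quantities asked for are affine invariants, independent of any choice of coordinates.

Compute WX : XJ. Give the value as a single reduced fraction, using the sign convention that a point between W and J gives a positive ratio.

Choose coordinates W = (0, 0), R = (1, 0), J = (0, 1).
1. B is the centroid of triangle JRW ⇒ B = (1/3, 1/3)
2. X is where the line through B parallel to JR meets line WJ ⇒ X = (0, 2/3)
X = W + t·(J−W) with t = 2/3, so WX:XJ = t:(1−t) = 2/3:1/3

WX:XJ = 2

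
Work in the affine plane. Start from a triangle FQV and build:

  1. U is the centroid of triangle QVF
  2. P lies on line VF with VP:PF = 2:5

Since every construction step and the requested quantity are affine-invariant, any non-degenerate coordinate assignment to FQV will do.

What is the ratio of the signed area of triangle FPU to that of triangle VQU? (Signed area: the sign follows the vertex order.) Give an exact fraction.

[FPU]:[VQU] = 5/7

Choose coordinates F = (0, 0), Q = (1, 0), V = (0, 1).
1. U is the centroid of triangle QVF ⇒ U = (1/3, 1/3)
2. P lies on line VF with VP:PF = 2:5 ⇒ P = (0, 5/7)
2·[FPU] = -5/21, 2·[VQU] = -1/3
[FPU]:[VQU] = -5/21:-1/3 = 5/7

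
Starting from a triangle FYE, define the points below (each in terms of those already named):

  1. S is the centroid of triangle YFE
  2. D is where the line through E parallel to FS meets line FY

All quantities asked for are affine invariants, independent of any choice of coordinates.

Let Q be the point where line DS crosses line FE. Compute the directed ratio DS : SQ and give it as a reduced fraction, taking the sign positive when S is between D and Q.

DS:SQ = -4

Choose coordinates F = (0, 0), Y = (1, 0), E = (0, 1).
1. S is the centroid of triangle YFE ⇒ S = (1/3, 1/3)
2. D is where the line through E parallel to FS meets line FY ⇒ D = (-1, 0)
line DS meets FE at Q = (0, 1/4)
S = D + t·(Q−D) with t = 4/3, so DS:SQ = 4/3:-1/3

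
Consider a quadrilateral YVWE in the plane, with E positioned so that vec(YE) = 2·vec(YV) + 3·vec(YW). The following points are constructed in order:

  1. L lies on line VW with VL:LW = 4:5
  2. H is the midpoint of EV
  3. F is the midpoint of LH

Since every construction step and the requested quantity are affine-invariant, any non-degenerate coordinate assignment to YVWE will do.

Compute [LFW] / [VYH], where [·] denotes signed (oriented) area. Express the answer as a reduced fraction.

Set Y = (0, 0), V = (1, 0), W = (0, 1), E = (2, 3); any affine frame gives the same invariant.
1. L lies on line VW with VL:LW = 4:5 ⇒ L = (5/9, 4/9)
2. H is the midpoint of EV ⇒ H = (3/2, 3/2)
3. F is the midpoint of LH ⇒ F = (37/36, 35/36)
2·[LFW] = 5/9, 2·[VYH] = -3/2
[LFW]:[VYH] = 5/9:-3/2 = -10/27

[LFW]:[VYH] = -10/27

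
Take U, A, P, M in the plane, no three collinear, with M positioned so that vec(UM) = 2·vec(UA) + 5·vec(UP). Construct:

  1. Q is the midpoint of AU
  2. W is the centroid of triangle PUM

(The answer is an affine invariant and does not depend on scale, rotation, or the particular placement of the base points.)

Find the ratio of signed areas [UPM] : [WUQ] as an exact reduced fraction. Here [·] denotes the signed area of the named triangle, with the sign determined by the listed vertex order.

Set U = (0, 0), A = (1, 0), P = (0, 1), M = (2, 5); any affine frame gives the same invariant.
1. Q is the midpoint of AU ⇒ Q = (1/2, 0)
2. W is the centroid of triangle PUM ⇒ W = (2/3, 2)
2·[UPM] = -2, 2·[WUQ] = 1
[UPM]:[WUQ] = -2:1 = -2

[UPM]:[WUQ] = -2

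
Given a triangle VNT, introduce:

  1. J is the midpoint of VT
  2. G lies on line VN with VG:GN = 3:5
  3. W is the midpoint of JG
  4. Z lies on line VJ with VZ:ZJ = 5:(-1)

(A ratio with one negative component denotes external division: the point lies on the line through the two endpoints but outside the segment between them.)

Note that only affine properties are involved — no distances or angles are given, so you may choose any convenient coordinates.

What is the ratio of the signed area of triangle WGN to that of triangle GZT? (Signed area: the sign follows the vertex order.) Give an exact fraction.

Work in coordinates with V = (0, 0), N = (1, 0), T = (0, 1).
1. J is the midpoint of VT ⇒ J = (0, 1/2)
2. G lies on line VN with VG:GN = 3:5 ⇒ G = (3/8, 0)
3. W is the midpoint of JG ⇒ W = (3/16, 1/4)
4. Z lies on line VJ with VZ:ZJ = 5:(-1) ⇒ Z = (0, 5/8)
2·[WGN] = 5/32, 2·[GZT] = -9/64
[WGN]:[GZT] = 5/32:-9/64 = -10/9

[WGN]:[GZT] = -10/9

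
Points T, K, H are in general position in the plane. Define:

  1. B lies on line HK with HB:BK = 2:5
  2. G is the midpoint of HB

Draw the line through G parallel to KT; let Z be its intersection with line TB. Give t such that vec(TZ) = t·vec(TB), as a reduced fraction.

Choose coordinates T = (0, 0), K = (1, 0), H = (0, 1).
1. B lies on line HK with HB:BK = 2:5 ⇒ B = (2/7, 5/7)
2. G is the midpoint of HB ⇒ G = (1/7, 6/7)
through G parallel to KT: direction (-1, 0); meets TB at Z = (12/35, 6/7)
Z = T + t·(B−T) with t = 6/5

t = 6/5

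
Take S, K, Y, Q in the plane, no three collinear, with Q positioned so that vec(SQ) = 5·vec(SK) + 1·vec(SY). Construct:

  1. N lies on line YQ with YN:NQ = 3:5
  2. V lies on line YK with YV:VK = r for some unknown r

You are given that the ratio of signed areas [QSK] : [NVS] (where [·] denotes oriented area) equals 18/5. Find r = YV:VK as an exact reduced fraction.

Set S = (0, 0), K = (1, 0), Y = (0, 1), Q = (5, 1); any affine frame gives the same invariant.
1. N lies on line YQ with YN:NQ = 3:5 ⇒ N = (15/8, 1)
2. With YV:VK = r, write λ = r/(r+1) so V = Y + λ·(K−Y); V is affine-linear in λ
Every point depending on V is an affine combination of V and λ-independent points, so each such coordinate is linear in λ; the λ² term in each signed area is a multiple of (K−Y)×(K−Y) = 0, so 2·[QSK] and 2·[NVS] are each linear in λ. Evaluating at λ=0 and λ=1:
  2·[QSK] = 1,   2·[NVS] = -23/8·λ + 15/8
So [QSK]:[NVS] = (1) / (-23/8·λ + 15/8). Setting this equal to 18/5:
  1 = 18/5·(-23/8·λ + 15/8)  ⇒  λ = 5/9
Then r = λ/(1−λ) = (5/9)/(4/9) = 5/4. Check: with r = 5/4, V = (5/9, 4/9) and [QSK]:[NVS] = 18/5 as required.

r = 5/4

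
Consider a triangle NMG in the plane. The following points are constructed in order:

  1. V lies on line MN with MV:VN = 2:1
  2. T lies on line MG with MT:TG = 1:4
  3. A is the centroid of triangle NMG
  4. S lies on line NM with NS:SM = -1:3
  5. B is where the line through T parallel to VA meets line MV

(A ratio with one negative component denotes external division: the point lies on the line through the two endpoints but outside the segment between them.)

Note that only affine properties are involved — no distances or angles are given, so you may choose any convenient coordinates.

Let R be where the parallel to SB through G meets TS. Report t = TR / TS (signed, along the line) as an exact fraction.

t = -4

Assign N = (0, 0), M = (1, 0), G = (0, 1) — the answer is frame-independent, so this choice is without loss of generality.
1. V lies on line MN with MV:VN = 2:1 ⇒ V = (1/3, 0)
2. T lies on line MG with MT:TG = 1:4 ⇒ T = (4/5, 1/5)
3. A is the centroid of triangle NMG ⇒ A = (1/3, 1/3)
4. S lies on line NM with NS:SM = -1:3 ⇒ S = (-1/2, 0)
5. B is where the line through T parallel to VA meets line MV ⇒ B = (4/5, 0)
through G parallel to SB: direction (13/10, 0); meets TS at R = (6, 1)
R = T + t·(S−T) with t = -4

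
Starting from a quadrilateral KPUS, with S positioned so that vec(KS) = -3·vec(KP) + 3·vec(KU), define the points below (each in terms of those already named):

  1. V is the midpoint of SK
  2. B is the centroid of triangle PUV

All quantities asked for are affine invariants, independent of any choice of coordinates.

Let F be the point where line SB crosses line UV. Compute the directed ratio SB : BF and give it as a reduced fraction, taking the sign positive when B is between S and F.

SB:BF = -11/2

Assign K = (0, 0), P = (1, 0), U = (0, 1), S = (-3, 3) — the answer is frame-independent, so this choice is without loss of generality.
1. V is the midpoint of SK ⇒ V = (-3/2, 3/2)
2. B is the centroid of triangle PUV ⇒ B = (-1/6, 5/6)
line SB meets UV at F = (-15/22, 27/22)
B = S + t·(F−S) with t = 11/9, so SB:BF = 11/9:-2/9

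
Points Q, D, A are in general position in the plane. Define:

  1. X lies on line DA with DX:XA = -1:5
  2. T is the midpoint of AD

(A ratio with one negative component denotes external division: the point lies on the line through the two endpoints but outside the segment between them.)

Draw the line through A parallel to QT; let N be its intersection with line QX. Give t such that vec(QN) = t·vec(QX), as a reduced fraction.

t = -2/3

Assign Q = (0, 0), D = (1, 0), A = (0, 1) — the answer is frame-independent, so this choice is without loss of generality.
1. X lies on line DA with DX:XA = -1:5 ⇒ X = (5/4, -1/4)
2. T is the midpoint of AD ⇒ T = (1/2, 1/2)
through A parallel to QT: direction (1/2, 1/2); meets QX at N = (-5/6, 1/6)
N = Q + t·(X−Q) with t = -2/3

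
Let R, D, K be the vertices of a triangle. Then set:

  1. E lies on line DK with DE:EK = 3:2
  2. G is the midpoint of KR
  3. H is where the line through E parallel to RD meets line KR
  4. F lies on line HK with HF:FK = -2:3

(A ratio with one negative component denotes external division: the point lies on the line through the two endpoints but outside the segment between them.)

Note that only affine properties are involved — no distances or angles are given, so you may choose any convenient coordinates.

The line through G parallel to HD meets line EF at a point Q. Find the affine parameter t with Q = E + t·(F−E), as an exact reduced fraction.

Choose coordinates R = (0, 0), D = (1, 0), K = (0, 1).
1. E lies on line DK with DE:EK = 3:2 ⇒ E = (2/5, 3/5)
2. G is the midpoint of KR ⇒ G = (0, 1/2)
3. H is where the line through E parallel to RD meets line KR ⇒ H = (0, 3/5)
4. F lies on line HK with HF:FK = -2:3 ⇒ F = (0, -1/5)
through G parallel to HD: direction (1, -3/5); meets EF at Q = (7/26, 22/65)
Q = E + t·(F−E) with t = 17/52

t = 17/52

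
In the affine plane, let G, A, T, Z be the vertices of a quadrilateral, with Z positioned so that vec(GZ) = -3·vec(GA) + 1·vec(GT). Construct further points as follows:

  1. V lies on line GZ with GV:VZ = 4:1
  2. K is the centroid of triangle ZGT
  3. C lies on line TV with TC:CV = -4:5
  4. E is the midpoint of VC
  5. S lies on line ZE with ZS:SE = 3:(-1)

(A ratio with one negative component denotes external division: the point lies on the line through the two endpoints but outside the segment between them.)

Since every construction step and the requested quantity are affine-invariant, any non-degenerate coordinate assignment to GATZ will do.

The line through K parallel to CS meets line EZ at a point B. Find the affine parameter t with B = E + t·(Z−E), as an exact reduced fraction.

t = -1/15

Work in coordinates with G = (0, 0), A = (1, 0), T = (0, 1), Z = (-3, 1).
1. V lies on line GZ with GV:VZ = 4:1 ⇒ V = (-12/5, 4/5)
2. K is the centroid of triangle ZGT ⇒ K = (-1, 2/3)
3. C lies on line TV with TC:CV = -4:5 ⇒ C = (48/5, 9/5)
4. E is the midpoint of VC ⇒ E = (18/5, 13/10)
5. S lies on line ZE with ZS:SE = 3:(-1) ⇒ S = (69/10, 29/20)
through K parallel to CS: direction (-27/10, -7/20); meets EZ at B = (101/25, 33/25)
B = E + t·(Z−E) with t = -1/15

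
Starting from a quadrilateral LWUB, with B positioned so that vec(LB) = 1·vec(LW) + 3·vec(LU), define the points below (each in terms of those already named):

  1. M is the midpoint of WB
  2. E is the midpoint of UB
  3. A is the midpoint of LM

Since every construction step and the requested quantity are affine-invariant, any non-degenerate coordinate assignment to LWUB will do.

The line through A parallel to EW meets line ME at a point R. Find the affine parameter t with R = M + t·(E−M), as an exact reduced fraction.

Work in coordinates with L = (0, 0), W = (1, 0), U = (0, 1), B = (1, 3).
1. M is the midpoint of WB ⇒ M = (1, 3/2)
2. E is the midpoint of UB ⇒ E = (1/2, 2)
3. A is the midpoint of LM ⇒ A = (1/2, 3/4)
through A parallel to EW: direction (1/2, -2); meets ME at R = (1/12, 29/12)
R = M + t·(E−M) with t = 11/6

t = 11/6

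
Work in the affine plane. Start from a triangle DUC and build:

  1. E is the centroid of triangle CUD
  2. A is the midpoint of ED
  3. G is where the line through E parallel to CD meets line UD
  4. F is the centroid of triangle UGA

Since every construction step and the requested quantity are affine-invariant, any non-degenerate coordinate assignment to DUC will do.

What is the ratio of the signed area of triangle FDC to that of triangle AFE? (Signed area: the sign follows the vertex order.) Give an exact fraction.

Work in coordinates with D = (0, 0), U = (1, 0), C = (0, 1).
1. E is the centroid of triangle CUD ⇒ E = (1/3, 1/3)
2. A is the midpoint of ED ⇒ A = (1/6, 1/6)
3. G is where the line through E parallel to CD meets line UD ⇒ G = (1/3, 0)
4. F is the centroid of triangle UGA ⇒ F = (1/2, 1/18)
2·[FDC] = -1/2, 2·[AFE] = 2/27
[FDC]:[AFE] = -1/2:2/27 = -27/4

[FDC]:[AFE] = -27/4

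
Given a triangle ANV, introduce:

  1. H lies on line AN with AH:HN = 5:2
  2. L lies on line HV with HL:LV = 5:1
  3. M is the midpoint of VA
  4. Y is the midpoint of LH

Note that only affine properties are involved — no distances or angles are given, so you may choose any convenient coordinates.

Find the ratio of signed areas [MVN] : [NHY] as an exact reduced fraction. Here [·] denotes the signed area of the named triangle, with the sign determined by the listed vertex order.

[MVN]:[NHY] = 21/5

Choose coordinates A = (0, 0), N = (1, 0), V = (0, 1).
1. H lies on line AN with AH:HN = 5:2 ⇒ H = (5/7, 0)
2. L lies on line HV with HL:LV = 5:1 ⇒ L = (5/42, 5/6)
3. M is the midpoint of VA ⇒ M = (0, 1/2)
4. Y is the midpoint of LH ⇒ Y = (5/12, 5/12)
2·[MVN] = -1/2, 2·[NHY] = -5/42
[MVN]:[NHY] = -1/2:-5/42 = 21/5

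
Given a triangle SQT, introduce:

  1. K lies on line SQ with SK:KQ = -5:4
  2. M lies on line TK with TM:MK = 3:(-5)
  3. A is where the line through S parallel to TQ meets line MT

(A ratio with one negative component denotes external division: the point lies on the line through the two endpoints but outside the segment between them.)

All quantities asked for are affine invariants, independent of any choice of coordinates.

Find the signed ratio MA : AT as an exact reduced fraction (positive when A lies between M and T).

MA:AT = 5

Assign S = (0, 0), Q = (1, 0), T = (0, 1) — the answer is frame-independent, so this choice is without loss of generality.
1. K lies on line SQ with SK:KQ = -5:4 ⇒ K = (5, 0)
2. M lies on line TK with TM:MK = 3:(-5) ⇒ M = (-15/2, 5/2)
3. A is where the line through S parallel to TQ meets line MT ⇒ A = (-5/4, 5/4)
A = M + t·(T−M) with t = 5/6, so MA:AT = t:(1−t) = 5/6:1/6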